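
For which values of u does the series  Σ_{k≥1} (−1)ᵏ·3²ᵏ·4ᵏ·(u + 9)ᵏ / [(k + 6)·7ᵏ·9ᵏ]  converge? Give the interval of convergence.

The ratio of consecutive coefficients is [(k + 6)/((k+1) + 6)] · 9·4/(7·9) → 4/7.
Thus R = 1/(4/7) = 7/4.
When u = -29/4, the terms alternate in sign and decrease monotonically to 0 in absolute value (size ~ c/k), so the alternating series test gives convergence.
Check u = -43/4: the terms behave like c/k; limit comparison with the harmonic series gives divergence.

(-43/4, -29/4]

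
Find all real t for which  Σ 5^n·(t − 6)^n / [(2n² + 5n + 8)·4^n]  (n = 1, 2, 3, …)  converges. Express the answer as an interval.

[26/5, 34/5]

The ratio of consecutive coefficients is [(2n² + 5n + 8)/(2(n+1)² + 5(n+1) + 8)] · 5/4 → 5/4.
Convergence for |t − 6| · 5/4 < 1, i.e. |t − 6| < 4/5. So R = 4/5.
When t = 34/5, the terms are on the order of 1/n², so the series converges absolutely by comparison with the p-series (p = 2 > 1).
When t = 26/5, the series is dominated by a constant times Σ 1/n², which converges (p = 2 > 1).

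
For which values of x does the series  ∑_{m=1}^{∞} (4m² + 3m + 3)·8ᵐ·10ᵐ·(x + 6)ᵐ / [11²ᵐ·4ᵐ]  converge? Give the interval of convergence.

(-241/20, 1/20)

The ratio of consecutive coefficients is [(4(m+1)² + 3(m+1) + 3)/(4m² + 3m + 3)] · 8·10/(121·4) → 20/121.
Hence the series converges for |x + 6| < 1/(20/121) = 121/20, so the radius of convergence is 121/20.
Endpoint x = 1/20: the terms have absolute value of order m², which does not tend to 0, so the series diverges by the divergence test.
Check x = -241/20: the terms have absolute value of order m², which does not tend to 0, so the series diverges by the divergence test.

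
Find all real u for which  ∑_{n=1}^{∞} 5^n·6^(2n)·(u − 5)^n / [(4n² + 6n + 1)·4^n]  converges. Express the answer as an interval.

Ratio test: |a_{n+1}/a_n| = [(4n² + 6n + 1)/(4(n+1)² + 6(n+1) + 1)] · 5·36/4 → 45 as n → ∞.
Thus R = 1/(45) = 1/45.
When u = 226/45, absolute convergence follows by limit comparison with Σ 1/n².
At u = 224/45: absolute convergence follows by limit comparison with Σ 1/n².

[224/45, 226/45]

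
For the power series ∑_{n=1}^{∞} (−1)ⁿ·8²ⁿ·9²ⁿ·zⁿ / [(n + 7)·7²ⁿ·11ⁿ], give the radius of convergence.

R = 539/5184

The ratio of consecutive coefficients is [(n + 7)/((n+1) + 7)] · 64·81/(49·11) → 5184/539.
Thus R = 1/(5184/539) = 539/5184.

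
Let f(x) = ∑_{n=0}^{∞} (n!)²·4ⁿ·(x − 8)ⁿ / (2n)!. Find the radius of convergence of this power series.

The ratio of consecutive coefficients is (n+1)²/[(2n+1)·(2n+2)] · 4 → 1.
So the series converges when |x − 8| < 1 and diverges when |x − 8| > 1; R = 1.

R = 1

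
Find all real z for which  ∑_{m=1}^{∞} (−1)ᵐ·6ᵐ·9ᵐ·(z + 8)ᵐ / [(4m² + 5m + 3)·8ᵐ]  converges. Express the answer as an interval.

[-220/27, -212/27]

Apply the ratio test: |a_{m+1}| / |a_m| = [(4m² + 5m + 3)/(4(m+1)² + 5(m+1) + 3)] · 6·9/8, which tends to 27/4 as m → ∞.
The series converges when 27/4 · |z + 8| < 1, giving R = 4/27.
Endpoint z = -212/27: the series is dominated by a constant times Σ 1/m², which converges (p = 2 > 1).
At z = -220/27: absolute convergence follows by limit comparison with Σ 1/m².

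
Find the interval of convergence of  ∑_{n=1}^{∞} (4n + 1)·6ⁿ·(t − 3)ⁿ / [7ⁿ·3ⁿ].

Ratio test: |a_{n+1}/a_n| = [(4(n+1) + 1)/(4n + 1)] · 6/(7·3) → 2/7 as n → ∞.
Thus R = 1/(2/7) = 7/2.
Endpoint t = 13/2: the terms have absolute value of order n, which does not tend to 0, so the series diverges by the divergence test.
Endpoint t = -1/2: the terms have absolute value of order n, which does not tend to 0, so the series diverges by the divergence test.

(-1/2, 13/2)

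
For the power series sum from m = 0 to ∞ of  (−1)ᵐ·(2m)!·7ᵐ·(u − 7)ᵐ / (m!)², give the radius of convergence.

Apply the ratio test: |a_{m+1}| / |a_m| = (2m+1)·(2m+2)/(m+1)² · 7, which tends to 28 as m → ∞.
Hence the series converges for |u − 7| < 1/(28) = 1/28, so the radius of convergence is 1/28.

R = 1/28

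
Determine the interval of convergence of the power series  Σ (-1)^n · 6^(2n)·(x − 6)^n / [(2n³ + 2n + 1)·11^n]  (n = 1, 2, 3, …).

[205/36, 227/36]

Apply the ratio test: |a_{n+1}| / |a_n| = [(2n³ + 2n + 1)/(2(n+1)³ + 2(n+1) + 1)] · 36/11, which tends to 36/11 as n → ∞.
Thus R = 1/(36/11) = 11/36.
At x = 227/36: the series is dominated by a constant times Σ 1/n³, which converges (p = 3 > 1).
When x = 205/36, the series is dominated by a constant times Σ 1/n³, which converges (p = 3 > 1).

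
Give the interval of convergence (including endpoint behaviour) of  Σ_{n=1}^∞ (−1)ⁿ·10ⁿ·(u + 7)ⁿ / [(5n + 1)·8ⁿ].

(-39/5, -31/5]

The ratio of consecutive coefficients is [(5n + 1)/(5(n+1) + 1)] · 10/8 → 5/4.
The series converges when 5/4 · |u + 7| < 1, giving R = 4/5.
Endpoint u = -31/5: convergence follows from the alternating series test (terms decrease monotonically to 0).
When u = -39/5, the terms are asymptotic to a nonzero constant times 1/n, so the series diverges by limit comparison with Σ 1/n.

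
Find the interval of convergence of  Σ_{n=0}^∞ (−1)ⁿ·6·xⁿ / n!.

Ratio test: |a_{n+1}/a_n| = 6/6 · 1/(n+1) → 0 as n → ∞.
The limit is 0, so the series converges for all x; R = ∞.

(−∞, ∞)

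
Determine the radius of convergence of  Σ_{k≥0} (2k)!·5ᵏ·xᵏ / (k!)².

R = 1/20

Apply the ratio test: |a_{k+1}| / |a_k| = (2k+1)·(2k+2)/(k+1)² · 5, which tends to 20 as k → ∞.
Hence the series converges for |x| < 1/(20) = 1/20, so the radius of convergence is 1/20.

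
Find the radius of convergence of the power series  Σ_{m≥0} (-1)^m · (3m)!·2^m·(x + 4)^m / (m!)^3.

R = 1/54

Ratio test: |a_{m+1}/a_m| = (3m+1)·(3m+2)·(3m+3)/(m+1)³ · 2 → 54 as m → ∞.
Convergence for |x + 4| · 54 < 1, i.e. |x + 4| < 1/54. So R = 1/54.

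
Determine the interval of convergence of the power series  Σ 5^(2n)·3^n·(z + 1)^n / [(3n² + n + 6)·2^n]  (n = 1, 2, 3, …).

[-77/75, -73/75]

The ratio of consecutive coefficients is [(3n² + n + 6)/(3(n+1)² + (n+1) + 6)] · 25·3/2 → 75/2.
The series converges when 75/2 · |z + 1| < 1, giving R = 2/75.
Check z = -73/75: absolute convergence follows by limit comparison with Σ 1/n².
Endpoint z = -77/75: absolute convergence follows by limit comparison with Σ 1/n².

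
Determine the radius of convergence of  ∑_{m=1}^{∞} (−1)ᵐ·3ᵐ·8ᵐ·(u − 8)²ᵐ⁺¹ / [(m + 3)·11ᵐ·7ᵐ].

R = √462/12

The ratio of consecutive coefficients is [(m + 3)/((m+1) + 3)] · 3·8/(11·7) → 24/77.
Writing y = (u − 8)², the series in y has radius 77/24, so |u − 8| < √(77/24) and R = √462/12.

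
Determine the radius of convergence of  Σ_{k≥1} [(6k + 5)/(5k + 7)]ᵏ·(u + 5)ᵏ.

Applying the root test, |a_k|^(1/k) = (6k + 5)/(5k + 7) → 6/5.
Hence the series converges for |u + 5| < 1/(6/5) = 5/6, so the radius of convergence is 5/6.

R = 5/6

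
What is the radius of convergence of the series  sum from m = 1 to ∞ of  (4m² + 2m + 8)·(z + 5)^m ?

R = 1

Ratio test: |a_{m+1}/a_m| = (4(m+1)² + 2(m+1) + 8)/(4m² + 2m + 8) → 1 as m → ∞.
Hence R = 1.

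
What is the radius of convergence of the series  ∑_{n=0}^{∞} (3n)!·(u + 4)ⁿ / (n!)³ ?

R = 1/27

The ratio of consecutive coefficients is (3n+1)·(3n+2)·(3n+3)/(n+1)³ → 27.
Thus R = 1/(27) = 1/27.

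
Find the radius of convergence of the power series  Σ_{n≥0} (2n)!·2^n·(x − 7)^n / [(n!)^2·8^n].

R = 1

Apply the ratio test: |a_{n+1}| / |a_n| = (2n+1)·(2n+2)/(n+1)² · 2/8, which tends to 1 as n → ∞.
Convergence for |x − 7| < 1, so R = 1.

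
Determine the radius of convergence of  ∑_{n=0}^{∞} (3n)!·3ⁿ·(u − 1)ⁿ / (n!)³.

Apply the ratio test: |a_{n+1}| / |a_n| = (3n+1)·(3n+2)·(3n+3)/(n+1)³ · 3, which tends to 81 as n → ∞.
Hence the series converges for |u − 1| < 1/(81) = 1/81, so the radius of convergence is 1/81.

R = 1/81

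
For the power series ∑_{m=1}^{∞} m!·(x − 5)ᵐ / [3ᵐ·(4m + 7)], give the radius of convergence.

Apply the ratio test: |a_{m+1}| / |a_m| = (m+1) · 1/3 · (4m + 7)/(4(m+1) + 7), which tends to ∞ as m → ∞.
The ratio grows without bound, so the series diverges whenever (x − 5) ≠ 0; it converges only at x = 5. R = 0.

R = 0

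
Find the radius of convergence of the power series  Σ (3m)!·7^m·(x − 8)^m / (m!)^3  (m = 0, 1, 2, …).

Apply the ratio test: |a_{m+1}| / |a_m| = (3m+1)·(3m+2)·(3m+3)/(m+1)³ · 7, which tends to 189 as m → ∞.
Convergence for |x − 8| · 189 < 1, i.e. |x − 8| < 1/189. So R = 1/189.

R = 1/189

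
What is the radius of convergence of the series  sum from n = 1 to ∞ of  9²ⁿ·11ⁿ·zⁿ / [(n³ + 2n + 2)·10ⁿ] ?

R = 10/891

Ratio test: |a_{n+1}/a_n| = [(n³ + 2n + 2)/((n+1)³ + 2(n+1) + 2)] · 81·11/10 → 891/10 as n → ∞.
Convergence for |z| · 891/10 < 1, i.e. |z| < 10/891. So R = 10/891.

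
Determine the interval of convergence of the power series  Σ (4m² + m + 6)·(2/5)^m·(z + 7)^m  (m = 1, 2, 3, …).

(-19/2, -9/2)

Ratio test: |a_{m+1}/a_m| = [(4(m+1)² + (m+1) + 6)/(4m² + m + 6)] · 2/5 → 2/5 as m → ∞.
Convergence for |z + 7| · 2/5 < 1, i.e. |z + 7| < 5/2. So R = 5/2.
When z = -9/2, the terms have absolute value of order m², which does not tend to 0, so the series diverges by the divergence test.
When z = -19/2, the terms have absolute value of order m², which does not tend to 0, so the series diverges by the divergence test.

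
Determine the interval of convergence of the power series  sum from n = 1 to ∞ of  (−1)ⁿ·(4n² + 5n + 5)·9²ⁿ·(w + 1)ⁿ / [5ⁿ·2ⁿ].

The ratio of consecutive coefficients is [(4(n+1)² + 5(n+1) + 5)/(4n² + 5n + 5)] · 81/(5·2) → 81/10.
Hence the series converges for |w + 1| < 1/(81/10) = 10/81, so the radius of convergence is 10/81.
When w = -71/81, the terms have absolute value of order n², which does not tend to 0, so the series diverges by the divergence test.
When w = -91/81, the terms have absolute value of order n², which does not tend to 0, so the series diverges by the divergence test.

(-91/81, -71/81)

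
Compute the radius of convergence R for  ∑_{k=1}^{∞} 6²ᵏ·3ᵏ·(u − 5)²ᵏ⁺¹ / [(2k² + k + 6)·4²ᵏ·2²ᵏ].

R = 4√3/9

Ratio test: |a_{k+1}/a_k| = [(2k² + k + 6)/(2(k+1)² + (k+1) + 6)] · 36·3/(16·4) → 27/16 as k → ∞.
Since the exponent of (u − 5) increases by 2 each term, convergence requires |u − 5|² < 16/27, hence R = 4√3/9.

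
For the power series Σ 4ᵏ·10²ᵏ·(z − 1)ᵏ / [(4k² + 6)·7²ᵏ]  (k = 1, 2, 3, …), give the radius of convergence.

R = 49/400

The ratio of consecutive coefficients is [(4k² + 6)/(4(k+1)² + 6)] · 4·100/49 → 400/49.
The series converges when 400/49 · |z − 1| < 1, giving R = 49/400.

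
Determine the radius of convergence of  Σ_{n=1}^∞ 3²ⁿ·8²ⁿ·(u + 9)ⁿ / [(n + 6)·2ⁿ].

By the ratio test, |a_{n+1}/a_n| = [(n + 6)/((n+1) + 6)] · 9·64/2 → 288.
The series converges when 288 · |u + 9| < 1, giving R = 1/288.

R = 1/288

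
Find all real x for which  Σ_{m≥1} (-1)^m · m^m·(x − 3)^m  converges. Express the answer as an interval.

By the Cauchy root test, |a_m|^(1/m) = m → ∞.
The root grows without bound, so R = 0 (convergence only at x = 3).

{3}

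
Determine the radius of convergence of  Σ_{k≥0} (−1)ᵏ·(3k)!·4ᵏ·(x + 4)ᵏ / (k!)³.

By the ratio test, |a_{k+1}/a_k| = (3k+1)·(3k+2)·(3k+3)/(k+1)³ · 4 → 108.
Thus R = 1/(108) = 1/108.

R = 1/108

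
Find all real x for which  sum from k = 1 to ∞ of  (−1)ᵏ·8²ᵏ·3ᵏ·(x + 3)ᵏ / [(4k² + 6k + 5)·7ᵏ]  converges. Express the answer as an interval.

The ratio of consecutive coefficients is [(4k² + 6k + 5)/(4(k+1)² + 6(k+1) + 5)] · 64·3/7 → 192/7.
The series converges when 192/7 · |x + 3| < 1, giving R = 7/192.
Endpoint x = -569/192: the series is dominated by a constant times Σ 1/k², which converges (p = 2 > 1).
Endpoint x = -583/192: absolute convergence follows by limit comparison with Σ 1/k².

[-583/192, -569/192]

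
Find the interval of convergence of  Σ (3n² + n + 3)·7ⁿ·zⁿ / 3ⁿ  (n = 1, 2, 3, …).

(-3/7, 3/7)

Ratio test: |a_{n+1}/a_n| = [(3(n+1)² + (n+1) + 3)/(3n² + n + 3)] · 7/3 → 7/3 as n → ∞.
The series converges when 7/3 · |z| < 1, giving R = 3/7.
At z = 3/7: the terms do not tend to 0, so the series diverges.
When z = -3/7, the terms have absolute value of order n², which does not tend to 0, so the series diverges by the divergence test.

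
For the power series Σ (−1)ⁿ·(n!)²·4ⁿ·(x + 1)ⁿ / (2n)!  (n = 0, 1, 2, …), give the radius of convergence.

By the ratio test, |a_{n+1}/a_n| = (n+1)²/[(2n+1)·(2n+2)] · 4 → 1.
Hence R = 1.

R = 1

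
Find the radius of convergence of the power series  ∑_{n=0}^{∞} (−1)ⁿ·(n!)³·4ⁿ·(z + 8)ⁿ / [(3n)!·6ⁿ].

Ratio test: |a_{n+1}/a_n| = (n+1)³/[(3n+1)·(3n+2)·(3n+3)] · 4/6 → 2/81 as n → ∞.
The series converges when 2/81 · |z + 8| < 1, giving R = 81/2.

R = 81/2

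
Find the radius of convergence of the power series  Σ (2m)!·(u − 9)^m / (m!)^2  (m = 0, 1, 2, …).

Ratio test: |a_{m+1}/a_m| = (2m+1)·(2m+2)/(m+1)² → 4 as m → ∞.
Convergence for |u − 9| · 4 < 1, i.e. |u − 9| < 1/4. So R = 1/4.

R = 1/4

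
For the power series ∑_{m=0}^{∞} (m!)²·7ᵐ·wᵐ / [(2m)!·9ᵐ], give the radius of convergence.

R = 36/7

By the ratio test, |a_{m+1}/a_m| = (m+1)²/[(2m+1)·(2m+2)] · 7/9 → 7/36.
The series converges when 7/36 · |w| < 1, giving R = 36/7.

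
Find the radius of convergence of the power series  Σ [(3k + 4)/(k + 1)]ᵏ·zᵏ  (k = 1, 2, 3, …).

R = 1/3

Root test: |a_k|^(1/k) = (3k + 4)/(k + 1) → 3.
The series converges when 3 · |z| < 1, giving R = 1/3.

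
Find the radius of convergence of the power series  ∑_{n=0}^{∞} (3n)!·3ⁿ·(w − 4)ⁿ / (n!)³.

The ratio of consecutive coefficients is (3n+1)·(3n+2)·(3n+3)/(n+1)³ · 3 → 81.
Thus R = 1/(81) = 1/81.

R = 1/81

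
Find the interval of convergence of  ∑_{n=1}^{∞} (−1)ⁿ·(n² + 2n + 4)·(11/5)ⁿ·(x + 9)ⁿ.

Ratio test: |a_{n+1}/a_n| = [((n+1)² + 2(n+1) + 4)/(n² + 2n + 4)] · 11/5 → 11/5 as n → ∞.
Thus R = 1/(11/5) = 5/11.
Check x = -94/11: the terms do not tend to 0, so the series diverges.
Check x = -104/11: the n-th term does not approach 0; divergence by the term test.

(-104/11, -94/11)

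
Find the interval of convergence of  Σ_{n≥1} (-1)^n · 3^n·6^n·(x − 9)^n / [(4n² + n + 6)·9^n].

[17/2, 19/2]

The ratio of consecutive coefficients is [(4n² + n + 6)/(4(n+1)² + (n+1) + 6)] · 3·6/9 → 2.
Thus R = 1/(2) = 1/2.
Check x = 19/2: the terms are on the order of 1/n², so the series converges absolutely by comparison with the p-series (p = 2 > 1).
At x = 17/2: absolute convergence follows by limit comparison with Σ 1/n².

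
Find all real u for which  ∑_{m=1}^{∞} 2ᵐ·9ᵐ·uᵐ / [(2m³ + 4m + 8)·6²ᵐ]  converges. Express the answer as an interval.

By the ratio test, |a_{m+1}/a_m| = [(2m³ + 4m + 8)/(2(m+1)³ + 4(m+1) + 8)] · 2·9/36 → 1/2.
Thus R = 1/(1/2) = 2.
Check u = 2: the series is dominated by a constant times Σ 1/m³, which converges (p = 3 > 1).
At u = -2: the series is dominated by a constant times Σ 1/m³, which converges (p = 3 > 1).

[-2, 2]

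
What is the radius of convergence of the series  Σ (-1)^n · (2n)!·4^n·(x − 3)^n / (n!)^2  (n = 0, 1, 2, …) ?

R = 1/16

By the ratio test, |a_{n+1}/a_n| = (2n+1)·(2n+2)/(n+1)² · 4 → 16.
Thus R = 1/(16) = 1/16.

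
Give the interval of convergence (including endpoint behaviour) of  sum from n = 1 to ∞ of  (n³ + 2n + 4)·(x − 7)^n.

(6, 8)

By the ratio test, |a_{n+1}/a_n| = ((n+1)³ + 2(n+1) + 4)/(n³ + 2n + 4) → 1.
So the series converges when |x − 7| < 1 and diverges when |x − 7| > 1; R = 1.
Check x = 8: the terms have absolute value of order n³, which does not tend to 0, so the series diverges by the divergence test.
Endpoint x = 6: the terms do not tend to 0, so the series diverges.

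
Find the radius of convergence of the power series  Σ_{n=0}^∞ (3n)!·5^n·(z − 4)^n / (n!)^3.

R = 1/135

Ratio test: |a_{n+1}/a_n| = (3n+1)·(3n+2)·(3n+3)/(n+1)³ · 5 → 135 as n → ∞.
Thus R = 1/(135) = 1/135.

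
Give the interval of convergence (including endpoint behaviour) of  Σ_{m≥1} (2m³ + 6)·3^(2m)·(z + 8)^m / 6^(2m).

Ratio test: |a_{m+1}/a_m| = [(2(m+1)³ + 6)/(2m³ + 6)] · 9/36 → 1/4 as m → ∞.
Convergence for |z + 8| · 1/4 < 1, i.e. |z + 8| < 4. So R = 4.
At z = -4: the m-th term does not approach 0; divergence by the term test.
At z = -12: the m-th term does not approach 0; divergence by the term test.

(-12, -4)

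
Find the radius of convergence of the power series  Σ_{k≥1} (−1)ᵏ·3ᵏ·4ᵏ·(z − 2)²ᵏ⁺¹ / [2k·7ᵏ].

By the ratio test, |a_{k+1}/a_k| = [2k/2(k+1)] · 3·4/7 → 12/7.
Successive powers of (z − 2) differ by 2, so the series converges when |z − 2|² · 12/7 < 1, i.e. |z − 2| < √(7/12). So R = √21/6.

R = √21/6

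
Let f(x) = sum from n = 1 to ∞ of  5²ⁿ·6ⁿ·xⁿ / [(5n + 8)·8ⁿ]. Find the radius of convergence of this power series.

The ratio of consecutive coefficients is [(5n + 8)/(5(n+1) + 8)] · 25·6/8 → 75/4.
Thus R = 1/(75/4) = 4/75.

R = 4/75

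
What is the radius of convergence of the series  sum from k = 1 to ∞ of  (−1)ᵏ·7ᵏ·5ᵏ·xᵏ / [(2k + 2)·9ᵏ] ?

R = 9/35

By the ratio test, |a_{k+1}/a_k| = [(2k + 2)/(2(k+1) + 2)] · 7·5/9 → 35/9.
Hence the series converges for |x| < 1/(35/9) = 9/35, so the radius of convergence is 9/35.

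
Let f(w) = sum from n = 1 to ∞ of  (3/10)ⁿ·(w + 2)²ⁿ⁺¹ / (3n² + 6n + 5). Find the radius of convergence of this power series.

Apply the ratio test: |a_{n+1}| / |a_n| = [(3n² + 6n + 5)/(3(n+1)² + 6(n+1) + 5)] · 3/10, which tends to 3/10 as n → ∞.
Successive powers of (w + 2) differ by 2, so the series converges when |w + 2|² · 3/10 < 1, i.e. |w + 2| < √(10/3). So R = √30/3.

R = √30/3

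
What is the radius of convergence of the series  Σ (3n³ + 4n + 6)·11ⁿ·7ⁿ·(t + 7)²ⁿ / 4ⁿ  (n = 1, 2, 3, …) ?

R = 2√77/77

By the ratio test, |a_{n+1}/a_n| = [(3(n+1)³ + 4(n+1) + 6)/(3n³ + 4n + 6)] · 11·7/4 → 77/4.
Since the exponent of (t + 7) increases by 2 each term, convergence requires |t + 7|² < 4/77, hence R = 2√77/77.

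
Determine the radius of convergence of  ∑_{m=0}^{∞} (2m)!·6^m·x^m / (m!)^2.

By the ratio test, |a_{m+1}/a_m| = (2m+1)·(2m+2)/(m+1)² · 6 → 24.
Hence the series converges for |x| < 1/(24) = 1/24, so the radius of convergence is 1/24.

R = 1/24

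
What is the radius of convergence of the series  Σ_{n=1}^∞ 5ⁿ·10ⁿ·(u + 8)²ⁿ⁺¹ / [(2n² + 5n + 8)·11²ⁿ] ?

R = 11√2/10

Apply the ratio test: |a_{n+1}| / |a_n| = [(2n² + 5n + 8)/(2(n+1)² + 5(n+1) + 8)] · 5·10/121, which tends to 50/121 as n → ∞.
Since the exponent of (u + 8) increases by 2 each term, convergence requires |u + 8|² < 121/50, hence R = 11√2/10.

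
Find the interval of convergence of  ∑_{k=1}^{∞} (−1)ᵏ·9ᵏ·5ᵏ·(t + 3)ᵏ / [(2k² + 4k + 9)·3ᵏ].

By the ratio test, |a_{k+1}/a_k| = [(2k² + 4k + 9)/(2(k+1)² + 4(k+1) + 9)] · 9·5/3 → 15.
Convergence for |t + 3| · 15 < 1, i.e. |t + 3| < 1/15. So R = 1/15.
Check t = -44/15: absolute convergence follows by limit comparison with Σ 1/k².
When t = -46/15, the series is dominated by a constant times Σ 1/k², which converges (p = 2 > 1).

[-46/15, -44/15]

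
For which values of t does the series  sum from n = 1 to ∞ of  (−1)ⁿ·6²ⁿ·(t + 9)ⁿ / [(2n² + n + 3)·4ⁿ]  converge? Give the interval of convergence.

Ratio test: |a_{n+1}/a_n| = [(2n² + n + 3)/(2(n+1)² + (n+1) + 3)] · 36/4 → 9 as n → ∞.
Thus R = 1/(9) = 1/9.
At t = -80/9: the terms are on the order of 1/n², so the series converges absolutely by comparison with the p-series (p = 2 > 1).
At t = -82/9: absolute convergence follows by limit comparison with Σ 1/n².

[-82/9, -80/9]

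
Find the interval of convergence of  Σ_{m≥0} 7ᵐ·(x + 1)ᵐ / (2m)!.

(−∞, ∞)

By the ratio test, |a_{m+1}/a_m| = 7 · 1/[(2m+1)·(2m+2)] → 0.
The limit is 0, so the series converges for all x; R = ∞.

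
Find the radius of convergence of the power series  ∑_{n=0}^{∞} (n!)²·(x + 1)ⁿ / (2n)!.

R = 4

Ratio test: |a_{n+1}/a_n| = (n+1)²/[(2n+1)·(2n+2)] → 1/4 as n → ∞.
Hence the series converges for |x + 1| < 1/(1/4) = 4, so the radius of convergence is 4.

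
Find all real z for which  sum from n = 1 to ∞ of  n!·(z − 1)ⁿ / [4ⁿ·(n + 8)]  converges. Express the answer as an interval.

{1}

Apply the ratio test: |a_{n+1}| / |a_n| = (n+1) · 1/4 · (n + 8)/((n+1) + 8), which tends to ∞ as n → ∞.
Since the ratio → ∞, the series diverges for every z ≠ 1, and R = 0.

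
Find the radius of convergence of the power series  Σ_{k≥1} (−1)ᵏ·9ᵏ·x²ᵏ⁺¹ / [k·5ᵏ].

R = √5/3

The ratio of consecutive coefficients is [k/(k+1)] · 9/5 → 9/5.
Writing y = x², the series in y has radius 5/9, so |x| < √(5/9) and R = √5/3.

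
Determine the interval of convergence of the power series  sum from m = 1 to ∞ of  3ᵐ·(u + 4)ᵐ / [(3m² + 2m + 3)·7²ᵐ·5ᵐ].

By the ratio test, |a_{m+1}/a_m| = [(3m² + 2m + 3)/(3(m+1)² + 2(m+1) + 3)] · 3/(49·5) → 3/245.
Convergence for |u + 4| · 3/245 < 1, i.e. |u + 4| < 245/3. So R = 245/3.
Endpoint u = 233/3: the series is dominated by a constant times Σ 1/m², which converges (p = 2 > 1).
Endpoint u = -257/3: the terms are on the order of 1/m², so the series converges absolutely by comparison with the p-series (p = 2 > 1).

[-257/3, 233/3]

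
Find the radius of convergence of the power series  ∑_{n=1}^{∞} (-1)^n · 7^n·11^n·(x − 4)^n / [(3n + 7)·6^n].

R = 6/77

By the ratio test, |a_{n+1}/a_n| = [(3n + 7)/(3(n+1) + 7)] · 7·11/6 → 77/6.
Hence the series converges for |x − 4| < 1/(77/6) = 6/77, so the radius of convergence is 6/77.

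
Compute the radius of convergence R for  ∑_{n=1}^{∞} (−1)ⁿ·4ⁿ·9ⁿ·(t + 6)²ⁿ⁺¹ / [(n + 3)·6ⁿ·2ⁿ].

R = √3/3

By the ratio test, |a_{n+1}/a_n| = [(n + 3)/((n+1) + 3)] · 4·9/(6·2) → 3.
Successive powers of (t + 6) differ by 2, so the series converges when |t + 6|² · 3 < 1, i.e. |t + 6| < √(1/3). So R = √3/3.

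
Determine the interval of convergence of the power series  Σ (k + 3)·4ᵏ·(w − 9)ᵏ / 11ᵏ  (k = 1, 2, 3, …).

Apply the ratio test: |a_{k+1}| / |a_k| = [((k+1) + 3)/(k + 3)] · 4/11, which tends to 4/11 as k → ∞.
The series converges when 4/11 · |w − 9| < 1, giving R = 11/4.
Check w = 47/4: the terms do not tend to 0, so the series diverges.
When w = 25/4, the k-th term does not approach 0; divergence by the term test.

(25/4, 47/4)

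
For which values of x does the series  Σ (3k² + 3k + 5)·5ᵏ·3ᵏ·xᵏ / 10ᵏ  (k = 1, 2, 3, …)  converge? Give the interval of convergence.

Apply the ratio test: |a_{k+1}| / |a_k| = [(3(k+1)² + 3(k+1) + 5)/(3k² + 3k + 5)] · 5·3/10, which tends to 3/2 as k → ∞.
Convergence for |x| · 3/2 < 1, i.e. |x| < 2/3. So R = 2/3.
Endpoint x = 2/3: the k-th term does not approach 0; divergence by the term test.
Check x = -2/3: the k-th term does not approach 0; divergence by the term test.

(-2/3, 2/3)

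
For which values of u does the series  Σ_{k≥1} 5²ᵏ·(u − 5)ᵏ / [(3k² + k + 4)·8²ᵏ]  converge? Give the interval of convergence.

[61/25, 189/25]

By the ratio test, |a_{k+1}/a_k| = [(3k² + k + 4)/(3(k+1)² + (k+1) + 4)] · 25/64 → 25/64.
Hence the series converges for |u − 5| < 1/(25/64) = 64/25, so the radius of convergence is 64/25.
Endpoint u = 189/25: absolute convergence follows by limit comparison with Σ 1/k².
When u = 61/25, absolute convergence follows by limit comparison with Σ 1/k².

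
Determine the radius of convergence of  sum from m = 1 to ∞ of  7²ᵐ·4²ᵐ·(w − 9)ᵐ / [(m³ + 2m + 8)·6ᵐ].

R = 3/392

Ratio test: |a_{m+1}/a_m| = [(m³ + 2m + 8)/((m+1)³ + 2(m+1) + 8)] · 49·16/6 → 392/3 as m → ∞.
Hence the series converges for |w − 9| < 1/(392/3) = 3/392, so the radius of convergence is 3/392.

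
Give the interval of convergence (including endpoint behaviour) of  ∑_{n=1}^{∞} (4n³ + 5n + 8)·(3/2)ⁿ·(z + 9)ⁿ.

Ratio test: |a_{n+1}/a_n| = [(4(n+1)³ + 5(n+1) + 8)/(4n³ + 5n + 8)] · 3/2 → 3/2 as n → ∞.
Thus R = 1/(3/2) = 2/3.
Endpoint z = -25/3: the terms do not tend to 0, so the series diverges.
When z = -29/3, the terms do not tend to 0, so the series diverges.

(-29/3, -25/3)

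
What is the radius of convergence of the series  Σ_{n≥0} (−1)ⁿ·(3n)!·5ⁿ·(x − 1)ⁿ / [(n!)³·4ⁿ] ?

R = 4/135

Apply the ratio test: |a_{n+1}| / |a_n| = (3n+1)·(3n+2)·(3n+3)/(n+1)³ · 5/4, which tends to 135/4 as n → ∞.
Convergence for |x − 1| · 135/4 < 1, i.e. |x − 1| < 4/135. So R = 4/135.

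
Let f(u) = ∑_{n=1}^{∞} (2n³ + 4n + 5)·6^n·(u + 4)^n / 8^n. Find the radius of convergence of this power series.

Ratio test: |a_{n+1}/a_n| = [(2(n+1)³ + 4(n+1) + 5)/(2n³ + 4n + 5)] · 6/8 → 3/4 as n → ∞.
Hence the series converges for |u + 4| < 1/(3/4) = 4/3, so the radius of convergence is 4/3.

R = 4/3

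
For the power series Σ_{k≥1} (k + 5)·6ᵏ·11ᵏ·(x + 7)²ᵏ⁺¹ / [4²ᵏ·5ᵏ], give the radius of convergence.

R = 2√330/33

The ratio of consecutive coefficients is [((k+1) + 5)/(k + 5)] · 6·11/(16·5) → 33/40.
Successive powers of (x + 7) differ by 2, so the series converges when |x + 7|² · 33/40 < 1, i.e. |x + 7| < √(40/33). So R = 2√330/33.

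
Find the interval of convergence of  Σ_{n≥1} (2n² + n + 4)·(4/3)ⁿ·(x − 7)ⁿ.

(25/4, 31/4)

Apply the ratio test: |a_{n+1}| / |a_n| = [(2(n+1)² + (n+1) + 4)/(2n² + n + 4)] · 4/3, which tends to 4/3 as n → ∞.
Convergence for |x − 7| · 4/3 < 1, i.e. |x − 7| < 3/4. So R = 3/4.
Endpoint x = 31/4: the terms have absolute value of order n², which does not tend to 0, so the series diverges by the divergence test.
Endpoint x = 25/4: the terms do not tend to 0, so the series diverges.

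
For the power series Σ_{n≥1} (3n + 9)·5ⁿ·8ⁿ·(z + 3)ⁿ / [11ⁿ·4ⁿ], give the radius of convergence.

Apply the ratio test: |a_{n+1}| / |a_n| = [(3(n+1) + 9)/(3n + 9)] · 5·8/(11·4), which tends to 10/11 as n → ∞.
The series converges when 10/11 · |z + 3| < 1, giving R = 11/10.

R = 11/10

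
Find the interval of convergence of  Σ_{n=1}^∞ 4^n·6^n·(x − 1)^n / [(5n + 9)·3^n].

By the ratio test, |a_{n+1}/a_n| = [(5n + 9)/(5(n+1) + 9)] · 4·6/3 → 8.
Convergence for |x − 1| · 8 < 1, i.e. |x − 1| < 1/8. So R = 1/8.
At x = 9/8: the terms are asymptotic to a nonzero constant times 1/n, so the series diverges by limit comparison with Σ 1/n.
At x = 7/8: an alternating series whose terms decrease to 0 in absolute value, so it converges by the Leibniz criterion.

[7/8, 9/8)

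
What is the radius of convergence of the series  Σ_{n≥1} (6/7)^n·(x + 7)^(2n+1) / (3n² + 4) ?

R = √42/6

Ratio test: |a_{n+1}/a_n| = [(3n² + 4)/(3(n+1)² + 4)] · 6/7 → 6/7 as n → ∞.
Successive powers of (x + 7) differ by 2, so the series converges when |x + 7|² · 6/7 < 1, i.e. |x + 7| < √(7/6). So R = √42/6.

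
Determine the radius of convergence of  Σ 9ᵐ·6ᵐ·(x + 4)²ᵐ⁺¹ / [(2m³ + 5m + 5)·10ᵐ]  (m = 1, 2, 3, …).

R = √15/9

By the ratio test, |a_{m+1}/a_m| = [(2m³ + 5m + 5)/(2(m+1)³ + 5(m+1) + 5)] · 9·6/10 → 27/5.
Since the exponent of (x + 4) increases by 2 each term, convergence requires |x + 4|² < 5/27, hence R = √15/9.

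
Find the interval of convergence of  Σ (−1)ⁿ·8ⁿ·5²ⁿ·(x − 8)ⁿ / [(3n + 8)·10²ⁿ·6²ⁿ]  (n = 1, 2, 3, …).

(-10, 26]

Apply the ratio test: |a_{n+1}| / |a_n| = [(3n + 8)/(3(n+1) + 8)] · 8·25/(100·36), which tends to 1/18 as n → ∞.
Thus R = 1/(1/18) = 18.
Check x = 26: an alternating series whose terms decrease to 0 in absolute value, so it converges by the Leibniz criterion.
When x = -10, the terms behave like c/n; limit comparison with the harmonic series gives divergence.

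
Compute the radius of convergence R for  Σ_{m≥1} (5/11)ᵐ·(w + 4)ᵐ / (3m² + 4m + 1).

R = 11/5

The ratio of consecutive coefficients is [(3m² + 4m + 1)/(3(m+1)² + 4(m+1) + 1)] · 5/11 → 5/11.
Convergence for |w + 4| · 5/11 < 1, i.e. |w + 4| < 11/5. So R = 11/5.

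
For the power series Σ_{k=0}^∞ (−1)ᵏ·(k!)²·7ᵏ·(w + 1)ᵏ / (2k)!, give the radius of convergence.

By the ratio test, |a_{k+1}/a_k| = (k+1)²/[(2k+1)·(2k+2)] · 7 → 7/4.
The series converges when 7/4 · |w + 1| < 1, giving R = 4/7.

R = 4/7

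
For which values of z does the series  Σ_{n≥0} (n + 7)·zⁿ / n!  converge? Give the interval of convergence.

(−∞, ∞)

By the ratio test, |a_{n+1}/a_n| = ((n+1) + 7)/(n + 7) · 1/(n+1) → 0.
Since the limit is 0 < 1 for every z, the series converges on all of ℝ and R = ∞.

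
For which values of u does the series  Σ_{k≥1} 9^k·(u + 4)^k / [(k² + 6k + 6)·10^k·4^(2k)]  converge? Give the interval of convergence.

Apply the ratio test: |a_{k+1}| / |a_k| = [(k² + 6k + 6)/((k+1)² + 6(k+1) + 6)] · 9/(10·16), which tends to 9/160 as k → ∞.
Convergence for |u + 4| · 9/160 < 1, i.e. |u + 4| < 160/9. So R = 160/9.
When u = 124/9, absolute convergence follows by limit comparison with Σ 1/k².
When u = -196/9, the terms are on the order of 1/k², so the series converges absolutely by comparison with the p-series (p = 2 > 1).

[-196/9, 124/9]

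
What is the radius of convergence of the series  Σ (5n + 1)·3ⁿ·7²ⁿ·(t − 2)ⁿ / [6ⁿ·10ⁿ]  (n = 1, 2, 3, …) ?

R = 20/49

Ratio test: |a_{n+1}/a_n| = [(5(n+1) + 1)/(5n + 1)] · 3·49/(6·10) → 49/20 as n → ∞.
Convergence for |t − 2| · 49/20 < 1, i.e. |t − 2| < 20/49. So R = 20/49.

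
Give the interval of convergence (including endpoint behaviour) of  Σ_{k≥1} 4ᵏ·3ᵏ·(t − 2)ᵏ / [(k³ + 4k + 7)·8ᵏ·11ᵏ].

The ratio of consecutive coefficients is [(k³ + 4k + 7)/((k+1)³ + 4(k+1) + 7)] · 4·3/(8·11) → 3/22.
Hence the series converges for |t − 2| < 1/(3/22) = 22/3, so the radius of convergence is 22/3.
When t = 28/3, the terms are on the order of 1/k³, so the series converges absolutely by comparison with the p-series (p = 3 > 1).
Endpoint t = -16/3: the series is dominated by a constant times Σ 1/k³, which converges (p = 3 > 1).

[-16/3, 28/3]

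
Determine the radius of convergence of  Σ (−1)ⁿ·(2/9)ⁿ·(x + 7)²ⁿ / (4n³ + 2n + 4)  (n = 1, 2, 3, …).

R = 3√2/2

Apply the ratio test: |a_{n+1}| / |a_n| = [(4n³ + 2n + 4)/(4(n+1)³ + 2(n+1) + 4)] · 2/9, which tends to 2/9 as n → ∞.
Writing y = (x + 7)², the series in y has radius 9/2, so |x + 7| < √(9/2) and R = 3√2/2.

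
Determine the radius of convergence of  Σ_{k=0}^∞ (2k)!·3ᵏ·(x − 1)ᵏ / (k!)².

By the ratio test, |a_{k+1}/a_k| = (2k+1)·(2k+2)/(k+1)² · 3 → 12.
Thus R = 1/(12) = 1/12.

R = 1/12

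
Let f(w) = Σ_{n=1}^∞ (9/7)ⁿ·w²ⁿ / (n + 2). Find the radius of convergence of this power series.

Apply the ratio test: |a_{n+1}| / |a_n| = [(n + 2)/((n+1) + 2)] · 9/7, which tends to 9/7 as n → ∞.
Since the exponent of w increases by 2 each term, convergence requires |w|² < 7/9, hence R = √7/3.

R = √7/3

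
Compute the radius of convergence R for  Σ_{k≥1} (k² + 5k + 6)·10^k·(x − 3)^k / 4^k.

The ratio of consecutive coefficients is [((k+1)² + 5(k+1) + 6)/(k² + 5k + 6)] · 10/4 → 5/2.
The series converges when 5/2 · |x − 3| < 1, giving R = 2/5.

R = 2/5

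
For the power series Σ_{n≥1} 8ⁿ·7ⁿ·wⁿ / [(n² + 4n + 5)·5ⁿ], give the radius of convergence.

Apply the ratio test: |a_{n+1}| / |a_n| = [(n² + 4n + 5)/((n+1)² + 4(n+1) + 5)] · 8·7/5, which tends to 56/5 as n → ∞.
The series converges when 56/5 · |w| < 1, giving R = 5/56.

R = 5/56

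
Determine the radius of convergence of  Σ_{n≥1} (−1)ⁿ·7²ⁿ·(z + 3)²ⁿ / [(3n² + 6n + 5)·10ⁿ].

R = √10/7

The ratio of consecutive coefficients is [(3n² + 6n + 5)/(3(n+1)² + 6(n+1) + 5)] · 49/10 → 49/10.
Since the exponent of (z + 3) increases by 2 each term, convergence requires |z + 3|² < 10/49, hence R = √10/7.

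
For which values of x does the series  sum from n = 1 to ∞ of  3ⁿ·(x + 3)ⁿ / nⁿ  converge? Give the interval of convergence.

(−∞, ∞)

Root test: |a_n|^(1/n) = 3/n → 0.
The limit is 0 for every x, so R = ∞.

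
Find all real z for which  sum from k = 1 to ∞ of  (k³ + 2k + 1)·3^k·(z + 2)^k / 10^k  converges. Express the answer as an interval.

(-16/3, 4/3)

Ratio test: |a_{k+1}/a_k| = [((k+1)³ + 2(k+1) + 1)/(k³ + 2k + 1)] · 3/10 → 3/10 as k → ∞.
Convergence for |z + 2| · 3/10 < 1, i.e. |z + 2| < 10/3. So R = 10/3.
Endpoint z = 4/3: the k-th term does not approach 0; divergence by the term test.
Check z = -16/3: the terms have absolute value of order k³, which does not tend to 0, so the series diverges by the divergence test.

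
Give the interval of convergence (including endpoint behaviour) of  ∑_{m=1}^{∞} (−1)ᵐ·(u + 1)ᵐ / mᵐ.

By the Cauchy root test, |a_m|^(1/m) = 1/m → 0.
Since the m-th root of |a_m| tends to 0, the series converges for all real u; R = ∞.

(−∞, ∞)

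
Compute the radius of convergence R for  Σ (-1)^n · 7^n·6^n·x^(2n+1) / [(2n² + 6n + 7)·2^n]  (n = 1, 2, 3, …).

R = √21/21

Apply the ratio test: |a_{n+1}| / |a_n| = [(2n² + 6n + 7)/(2(n+1)² + 6(n+1) + 7)] · 7·6/2, which tends to 21 as n → ∞.
Writing y = x², the series in y has radius 1/21, so |x| < √(1/21) and R = √21/21.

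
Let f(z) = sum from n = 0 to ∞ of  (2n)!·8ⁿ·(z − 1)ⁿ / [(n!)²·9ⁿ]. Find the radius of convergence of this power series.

R = 9/32

Ratio test: |a_{n+1}/a_n| = (2n+1)·(2n+2)/(n+1)² · 8/9 → 32/9 as n → ∞.
Thus R = 1/(32/9) = 9/32.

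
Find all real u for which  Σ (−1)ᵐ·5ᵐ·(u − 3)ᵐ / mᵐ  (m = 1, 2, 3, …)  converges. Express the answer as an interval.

Root test: |a_m|^(1/m) = 5/m → 0.
Since the m-th root of |a_m| tends to 0, the series converges for all real u; R = ∞.

(−∞, ∞)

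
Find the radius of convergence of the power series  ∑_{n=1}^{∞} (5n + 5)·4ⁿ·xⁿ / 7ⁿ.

Apply the ratio test: |a_{n+1}| / |a_n| = [(5(n+1) + 5)/(5n + 5)] · 4/7, which tends to 4/7 as n → ∞.
Hence the series converges for |x| < 1/(4/7) = 7/4, so the radius of convergence is 7/4.

R = 7/4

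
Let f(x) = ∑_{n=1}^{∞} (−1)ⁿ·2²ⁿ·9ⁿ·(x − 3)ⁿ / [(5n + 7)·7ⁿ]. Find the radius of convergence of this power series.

R = 7/36

Apply the ratio test: |a_{n+1}| / |a_n| = [(5n + 7)/(5(n+1) + 7)] · 4·9/7, which tends to 36/7 as n → ∞.
Convergence for |x − 3| · 36/7 < 1, i.e. |x − 3| < 7/36. So R = 7/36.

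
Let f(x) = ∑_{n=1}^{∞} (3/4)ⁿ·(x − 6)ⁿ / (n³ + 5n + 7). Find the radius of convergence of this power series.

Ratio test: |a_{n+1}/a_n| = [(n³ + 5n + 7)/((n+1)³ + 5(n+1) + 7)] · 3/4 → 3/4 as n → ∞.
The series converges when 3/4 · |x − 6| < 1, giving R = 4/3.

R = 4/3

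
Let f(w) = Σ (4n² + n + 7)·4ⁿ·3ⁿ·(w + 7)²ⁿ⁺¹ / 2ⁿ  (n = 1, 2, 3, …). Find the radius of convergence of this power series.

Apply the ratio test: |a_{n+1}| / |a_n| = [(4(n+1)² + (n+1) + 7)/(4n² + n + 7)] · 4·3/2, which tends to 6 as n → ∞.
Successive powers of (w + 7) differ by 2, so the series converges when |w + 7|² · 6 < 1, i.e. |w + 7| < √(1/6). So R = √6/6.

R = √6/6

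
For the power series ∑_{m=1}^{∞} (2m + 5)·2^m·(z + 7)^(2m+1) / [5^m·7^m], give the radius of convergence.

R = √70/2

Ratio test: |a_{m+1}/a_m| = [(2(m+1) + 5)/(2m + 5)] · 2/(5·7) → 2/35 as m → ∞.
Writing y = (z + 7)², the series in y has radius 35/2, so |z + 7| < √(35/2) and R = √70/2.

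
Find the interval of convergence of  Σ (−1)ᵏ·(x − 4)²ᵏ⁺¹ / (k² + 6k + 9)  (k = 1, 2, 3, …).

[3, 5]

The ratio of consecutive coefficients is (k² + 6k + 9)/((k+1)² + 6(k+1) + 9) → 1.
Successive powers of (x − 4) differ by 2, so the series converges when |x − 4|² · 1 < 1, i.e. |x − 4| < √(1) = 1. So R = 1.
Endpoint x = 5: the terms are on the order of 1/k², so the series converges absolutely by comparison with the p-series (p = 2 > 1).
At x = 3: the series is dominated by a constant times Σ 1/k², which converges (p = 2 > 1).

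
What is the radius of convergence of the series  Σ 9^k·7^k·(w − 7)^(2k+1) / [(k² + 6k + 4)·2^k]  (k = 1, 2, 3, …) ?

The ratio of consecutive coefficients is [(k² + 6k + 4)/((k+1)² + 6(k+1) + 4)] · 9·7/2 → 63/2.
Successive powers of (w − 7) differ by 2, so the series converges when |w − 7|² · 63/2 < 1, i.e. |w − 7| < √(2/63). So R = √14/21.

R = √14/21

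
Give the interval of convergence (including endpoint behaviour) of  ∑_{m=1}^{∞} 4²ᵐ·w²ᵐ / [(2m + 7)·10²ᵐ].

(-5/2, 5/2)

The ratio of consecutive coefficients is [(2m + 7)/(2(m+1) + 7)] · 16/100 → 4/25.
Successive powers of w differ by 2, so the series converges when |w|² · 4/25 < 1, i.e. |w| < √(25/4) = 5/2. So R = 5/2.
When w = 5/2, comparison with the harmonic series Σ 1/m shows the series diverges.
Endpoint w = -5/2: the terms are asymptotic to a nonzero constant times 1/m, so the series diverges by limit comparison with Σ 1/m.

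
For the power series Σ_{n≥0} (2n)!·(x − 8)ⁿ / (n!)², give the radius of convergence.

Ratio test: |a_{n+1}/a_n| = (2n+1)·(2n+2)/(n+1)² → 4 as n → ∞.
Convergence for |x − 8| · 4 < 1, i.e. |x − 8| < 1/4. So R = 1/4.

R = 1/4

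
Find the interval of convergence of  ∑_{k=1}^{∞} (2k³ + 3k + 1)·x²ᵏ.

Apply the ratio test: |a_{k+1}| / |a_k| = (2(k+1)³ + 3(k+1) + 1)/(2k³ + 3k + 1), which tends to 1 as k → ∞.
Since the exponent of x increases by 2 each term, convergence requires |x|² < 1, hence R = 1.
When x = 1, the terms have absolute value of order k³, which does not tend to 0, so the series diverges by the divergence test.
Endpoint x = -1: the k-th term does not approach 0; divergence by the term test.

(-1, 1)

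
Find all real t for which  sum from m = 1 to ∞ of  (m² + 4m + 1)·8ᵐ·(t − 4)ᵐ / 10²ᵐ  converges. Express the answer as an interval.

The ratio of consecutive coefficients is [((m+1)² + 4(m+1) + 1)/(m² + 4m + 1)] · 8/100 → 2/25.
Hence the series converges for |t − 4| < 1/(2/25) = 25/2, so the radius of convergence is 25/2.
At t = 33/2: the terms have absolute value of order m², which does not tend to 0, so the series diverges by the divergence test.
Check t = -17/2: the terms do not tend to 0, so the series diverges.

(-17/2, 33/2)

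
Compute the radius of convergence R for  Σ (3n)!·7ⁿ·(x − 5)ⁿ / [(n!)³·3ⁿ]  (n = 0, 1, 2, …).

R = 1/63

By the ratio test, |a_{n+1}/a_n| = (3n+1)·(3n+2)·(3n+3)/(n+1)³ · 7/3 → 63.
The series converges when 63 · |x − 5| < 1, giving R = 1/63.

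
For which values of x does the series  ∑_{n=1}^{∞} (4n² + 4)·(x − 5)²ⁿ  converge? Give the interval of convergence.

(4, 6)

Apply the ratio test: |a_{n+1}| / |a_n| = (4(n+1)² + 4)/(4n² + 4), which tends to 1 as n → ∞.
Writing y = (x − 5)², the series in y has radius 1, so |x − 5| < √(1) = 1 and R = 1.
When x = 6, the n-th term does not approach 0; divergence by the term test.
At x = 4: the terms do not tend to 0, so the series diverges.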